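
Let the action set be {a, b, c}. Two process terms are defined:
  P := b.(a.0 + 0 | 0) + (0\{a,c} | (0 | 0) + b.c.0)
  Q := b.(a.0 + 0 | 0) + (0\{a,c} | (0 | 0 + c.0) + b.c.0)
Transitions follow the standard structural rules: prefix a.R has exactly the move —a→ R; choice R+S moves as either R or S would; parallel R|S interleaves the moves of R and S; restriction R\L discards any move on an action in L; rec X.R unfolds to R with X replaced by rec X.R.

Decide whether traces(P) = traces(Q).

P's transition system — 4 states:
  p0 = b.(a.0 + 0 | 0) + (0\{a,c} | (0 | 0) + b.c.0) :: —b→ p1, —b→ p2
  p1 = a.0 + 0 | 0 :: —a→ p3
  p2 = c.0 :: —c→ p3
  p3 = 0 :: stopped
Q's transition system — 5 states:
  q0 = b.(a.0 + 0 | 0) + (0\{a,c} | (0 | 0 + c.0) + b.c.0) :: —b→ q1, —b→ q2, —c→ q3
  q1 = a.0 + 0 | 0 :: —a→ q4
  q2 = c.0 :: —c→ q4
  q3 = 0\{a,c} | 0 :: stopped
  q4 = 0 :: stopped
Executing c from Q (initial set {q0}):
  after c @ step 1: {q3}
  Q completes σ.
Executing c from P (initial set {p0}):
  after c @ step 1: no successor for P

trace-distinct — witness ⟨c⟩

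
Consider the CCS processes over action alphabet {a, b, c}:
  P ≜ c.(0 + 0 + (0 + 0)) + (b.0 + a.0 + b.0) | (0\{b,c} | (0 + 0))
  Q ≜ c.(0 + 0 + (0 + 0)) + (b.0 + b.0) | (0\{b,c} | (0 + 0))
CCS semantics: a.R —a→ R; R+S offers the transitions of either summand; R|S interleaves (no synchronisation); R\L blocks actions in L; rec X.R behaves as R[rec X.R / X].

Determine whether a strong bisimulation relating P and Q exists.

LTS(P): 3 reachable states
  s0 = c.(0 + 0 + (0 + 0)) + (b.0 + a.0 + b.0) | (0\{b,c} | (0 + 0)) has moves --a--▸ s1, --b--▸ s1, --c--▸ s2
  s1 = 0 | (0\{b,c} | (0 + 0)) has moves ·
  s2 = 0 + 0 + (0 + 0) has moves ·
LTS(Q): 3 reachable states
  t0 = c.(0 + 0 + (0 + 0)) + (b.0 + b.0) | (0\{b,c} | (0 + 0)) has moves --b--▸ t1, --c--▸ t2
  t1 = 0 | (0\{b,c} | (0 + 0)) has moves ·
  t2 = 0 + 0 + (0 + 0) has moves ·
Bisimilarity quotient blocks:
  B0 = {s0}
  B1 = {s1, s2, t1, t2}
  B2 = {t0}
s0 ∈ B0, t0 ∈ B2 → different blocks

P ≁ Q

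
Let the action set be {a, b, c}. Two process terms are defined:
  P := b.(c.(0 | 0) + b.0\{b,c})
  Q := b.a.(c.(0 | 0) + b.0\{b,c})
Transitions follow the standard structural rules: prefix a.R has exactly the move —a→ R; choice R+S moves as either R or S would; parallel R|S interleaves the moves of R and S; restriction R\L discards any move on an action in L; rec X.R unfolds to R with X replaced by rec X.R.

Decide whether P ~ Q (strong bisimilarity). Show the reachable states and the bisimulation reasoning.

not bisimilar

LTS(P): 4 reachable states
  p0 = b.(c.(0 | 0) + b.0\{b,c}) → —b→ p1
  p1 = c.(0 | 0) + b.0\{b,c} → —b→ p2, —c→ p3
  p2 = 0\{b,c} → (no moves)
  p3 = 0 | 0 → (no moves)
LTS(Q): 5 reachable states
  q0 = b.a.(c.(0 | 0) + b.0\{b,c}) → —b→ q1
  q1 = a.(c.(0 | 0) + b.0\{b,c}) → —a→ q2
  q2 = c.(0 | 0) + b.0\{b,c} → —b→ q3, —c→ q4
  q3 = 0\{b,c} → (no moves)
  q4 = 0 | 0 → (no moves)
Partition-refinement fixed point:
  B0 = {p0}
  B1 = {p1, q2}
  B2 = {p2, p3, q3, q4}
  B3 = {q0}
  B4 = {q1}
p0 ∈ B0, q0 ∈ B3 → different blocks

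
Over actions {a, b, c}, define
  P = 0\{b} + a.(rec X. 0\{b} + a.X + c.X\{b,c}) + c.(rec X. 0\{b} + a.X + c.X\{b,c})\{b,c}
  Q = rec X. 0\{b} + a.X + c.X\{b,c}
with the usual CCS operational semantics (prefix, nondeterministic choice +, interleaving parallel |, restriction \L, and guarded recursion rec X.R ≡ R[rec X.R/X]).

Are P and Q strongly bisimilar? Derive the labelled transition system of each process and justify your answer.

bisimilar

LTS(P): 3 reachable states
  u0 = 0\{b} + a.(rec X. 0\{b} + a.X + c.X\{b,c}) + c.(rec X. 0\{b} + a.X + c.X\{b,c})\{b,c} → =a=> u1, =c=> u2
  u1 = rec X. 0\{b} + a.X + c.X\{b,c} → =a=> u1, =c=> u2
  u2 = (rec X. 0\{b} + a.X + c.X\{b,c})\{b,c} → =a=> u2
LTS(Q): 2 reachable states
  v0 = rec X. 0\{b} + a.X + c.X\{b,c} → =a=> v0, =c=> v1
  v1 = (rec X. 0\{b} + a.X + c.X\{b,c})\{b,c} → =a=> v1
Bisimilarity quotient blocks:
  B0 = {u0, u1, v0}
  B1 = {u2, v1}
u0 ∈ B0, v0 ∈ B0 → same block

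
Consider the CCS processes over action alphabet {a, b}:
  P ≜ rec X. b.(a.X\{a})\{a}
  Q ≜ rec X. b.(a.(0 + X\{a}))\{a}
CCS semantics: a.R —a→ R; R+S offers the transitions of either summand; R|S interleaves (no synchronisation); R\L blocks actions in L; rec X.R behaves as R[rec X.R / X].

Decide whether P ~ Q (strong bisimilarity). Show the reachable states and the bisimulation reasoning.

bisimilar

LTS(P): 2 reachable states
  u0 = rec X. b.(a.X\{a})\{a} → --b--▸ u1
  u1 = (a.(rec X. b.(a.X\{a})\{a})\{a})\{a} → ·
LTS(Q): 2 reachable states
  v0 = rec X. b.(a.(0 + X\{a}))\{a} → --b--▸ v1
  v1 = (a.(0 + (rec X. b.(a.(0 + X\{a}))\{a})\{a}))\{a} → ·
Coarsest stable partition (strong bisimilarity classes):
  B0 = {u0, v0}
  B1 = {u1, v1}
u0 ∈ B0, v0 ∈ B0 → same block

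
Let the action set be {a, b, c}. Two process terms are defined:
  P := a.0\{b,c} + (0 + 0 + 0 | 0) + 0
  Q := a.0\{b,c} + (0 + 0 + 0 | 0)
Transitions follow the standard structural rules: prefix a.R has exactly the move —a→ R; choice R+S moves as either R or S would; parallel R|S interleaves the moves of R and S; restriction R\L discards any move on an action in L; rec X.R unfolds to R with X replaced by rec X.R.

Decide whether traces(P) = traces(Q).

trace-equivalent

LTS(P): 2 reachable states
  p0 = a.0\{b,c} + (0 + 0 + 0 | 0) + 0 has moves --a--▸ p1
  p1 = 0\{b,c} has moves deadlocked
LTS(Q): 2 reachable states
  q0 = a.0\{b,c} + (0 + 0 + 0 | 0) has moves --a--▸ q1
  q1 = 0\{b,c} has moves deadlocked
Coarsest stable partition (strong bisimilarity classes):
  B0 = {p0, q0}
  B1 = {p1, q1}
p0 ∈ B0, q0 ∈ B0 → same block
Bisimilar ⇒ trace-equivalent.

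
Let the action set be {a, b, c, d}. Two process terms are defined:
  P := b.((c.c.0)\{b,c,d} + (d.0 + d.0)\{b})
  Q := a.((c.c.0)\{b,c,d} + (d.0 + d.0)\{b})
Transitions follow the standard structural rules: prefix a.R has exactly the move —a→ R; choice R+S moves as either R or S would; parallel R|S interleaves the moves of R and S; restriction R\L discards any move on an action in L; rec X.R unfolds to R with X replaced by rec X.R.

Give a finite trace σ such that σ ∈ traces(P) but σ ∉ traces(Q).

b

Reachable graph of P (3 states):
  u0 = b.((c.c.0)\{b,c,d} + (d.0 + d.0)\{b}) → -b-> u1
  u1 = (c.c.0)\{b,c,d} + (d.0 + d.0)\{b} → -d-> u2
  u2 = 0\{b} → ∅
Reachable graph of Q (3 states):
  v0 = a.((c.c.0)\{b,c,d} + (d.0 + d.0)\{b}) → -a-> v1
  v1 = (c.c.0)\{b,c,d} + (d.0 + d.0)\{b} → -d-> v2
  v2 = 0\{b} → ∅
Run σ = ⟨b⟩ on P: start {u0}
  step 1 (b): {u1}
  — P admits the full trace.
Run σ = ⟨b⟩ on Q: start {v0}
  step 1 (b): ∅ (Q stuck)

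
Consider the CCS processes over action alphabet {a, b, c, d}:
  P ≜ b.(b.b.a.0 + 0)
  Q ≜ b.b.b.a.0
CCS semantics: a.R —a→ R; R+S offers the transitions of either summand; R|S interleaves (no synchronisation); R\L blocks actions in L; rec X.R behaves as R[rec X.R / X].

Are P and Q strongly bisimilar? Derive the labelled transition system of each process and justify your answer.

bisimilar

Reachable graph of P (5 states):
  m0 = b.(b.b.a.0 + 0) :: --b--▸ m1
  m1 = b.b.a.0 + 0 :: --b--▸ m2
  m2 = b.a.0 :: --b--▸ m3
  m3 = a.0 :: --a--▸ m4
  m4 = 0 :: stopped
Reachable graph of Q (5 states):
  n0 = b.b.b.a.0 :: --b--▸ n1
  n1 = b.b.a.0 :: --b--▸ n2
  n2 = b.a.0 :: --b--▸ n3
  n3 = a.0 :: --a--▸ n4
  n4 = 0 :: stopped
Partition-refinement fixed point:
  B0 = {m0, n0}
  B1 = {m1, n1}
  B2 = {m2, n2}
  B3 = {m3, n3}
  B4 = {m4, n4}
m0 ∈ B0, n0 ∈ B0 → same block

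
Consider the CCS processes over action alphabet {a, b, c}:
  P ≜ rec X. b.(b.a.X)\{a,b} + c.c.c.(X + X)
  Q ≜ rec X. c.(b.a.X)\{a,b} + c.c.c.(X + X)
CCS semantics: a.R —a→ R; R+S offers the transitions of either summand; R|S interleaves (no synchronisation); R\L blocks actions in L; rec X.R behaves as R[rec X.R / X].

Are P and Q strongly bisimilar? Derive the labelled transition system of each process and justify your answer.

not bisimilar

Reachable graph of P (5 states):
  p0 = rec X. b.(b.a.X)\{a,b} + c.c.c.(X + X) ⊢ =b=> p1, =c=> p2
  p1 = (b.a.(rec X. b.(b.a.X)\{a,b} + c.c.c.(X + X)))\{a,b} ⊢ ·
  p2 = c.c.((rec X. b.(b.a.X)\{a,b} + c.c.c.(X + X)) + (rec X. b.(b.a.X)\{a,b} + c.c.c.(X + X))) ⊢ =c=> p3
  p3 = c.((rec X. b.(b.a.X)\{a,b} + c.c.c.(X + X)) + (rec X. b.(b.a.X)\{a,b} + c.c.c.(X + X))) ⊢ =c=> p4
  p4 = (rec X. b.(b.a.X)\{a,b} + c.c.c.(X + X)) + (rec X. b.(b.a.X)\{a,b} + c.c.c.(X + X)) ⊢ =b=> p1, =c=> p2
Reachable graph of Q (5 states):
  q0 = rec X. c.(b.a.X)\{a,b} + c.c.c.(X + X) ⊢ =c=> q1, =c=> q2
  q1 = (b.a.(rec X. c.(b.a.X)\{a,b} + c.c.c.(X + X)))\{a,b} ⊢ ·
  q2 = c.c.((rec X. c.(b.a.X)\{a,b} + c.c.c.(X + X)) + (rec X. c.(b.a.X)\{a,b} + c.c.c.(X + X))) ⊢ =c=> q3
  q3 = c.((rec X. c.(b.a.X)\{a,b} + c.c.c.(X + X)) + (rec X. c.(b.a.X)\{a,b} + c.c.c.(X + X))) ⊢ =c=> q4
  q4 = (rec X. c.(b.a.X)\{a,b} + c.c.c.(X + X)) + (rec X. c.(b.a.X)\{a,b} + c.c.c.(X + X)) ⊢ =c=> q1, =c=> q2
Bisimilarity quotient blocks:
  B0 = {p0, p4}
  B1 = {p2}
  B2 = {p3}
  B3 = {p1, q1}
  B4 = {q0, q4}
  B5 = {q2}
  B6 = {q3}
p0 ∈ B0, q0 ∈ B4 → different blocks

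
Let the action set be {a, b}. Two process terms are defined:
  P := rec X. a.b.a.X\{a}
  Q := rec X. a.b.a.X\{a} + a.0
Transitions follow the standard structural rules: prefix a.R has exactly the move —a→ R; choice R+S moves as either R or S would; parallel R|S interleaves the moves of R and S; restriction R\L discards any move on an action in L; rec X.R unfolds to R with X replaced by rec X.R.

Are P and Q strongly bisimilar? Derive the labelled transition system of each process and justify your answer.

P's transition system — 4 states:
  u0 = rec X. a.b.a.X\{a} → ··a··> u1
  u1 = b.a.(rec X. a.b.a.X\{a})\{a} → ··b··> u2
  u2 = a.(rec X. a.b.a.X\{a})\{a} → ··a··> u3
  u3 = (rec X. a.b.a.X\{a})\{a} → ∅
Q's transition system — 5 states:
  v0 = rec X. a.b.a.X\{a} + a.0 → ··a··> v1, ··a··> v2
  v1 = 0 → ∅
  v2 = b.a.(rec X. a.b.a.X\{a} + a.0)\{a} → ··b··> v3
  v3 = a.(rec X. a.b.a.X\{a} + a.0)\{a} → ··a··> v4
  v4 = (rec X. a.b.a.X\{a} + a.0)\{a} → ∅
Partition-refinement fixed point:
  B0 = {u0}
  B1 = {u1, v2}
  B2 = {u2, v3}
  B3 = {u3, v1, v4}
  B4 = {v0}
u0 ∈ B0, v0 ∈ B4 → different blocks

NO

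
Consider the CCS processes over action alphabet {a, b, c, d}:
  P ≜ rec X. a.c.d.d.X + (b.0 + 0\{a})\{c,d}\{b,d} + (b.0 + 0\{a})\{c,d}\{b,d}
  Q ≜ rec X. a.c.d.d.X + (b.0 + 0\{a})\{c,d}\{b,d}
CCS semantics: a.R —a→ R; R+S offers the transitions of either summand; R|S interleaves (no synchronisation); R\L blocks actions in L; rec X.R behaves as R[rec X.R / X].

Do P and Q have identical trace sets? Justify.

Reachable graph of P (4 states):
  s0 = rec X. a.c.d.d.X + (b.0 + 0\{a})\{c,d}\{b,d} + (b.0 + 0\{a})\{c,d}\{b,d} → —a→ s1
  s1 = c.d.d.(rec X. a.c.d.d.X + (b.0 + 0\{a})\{c,d}\{b,d} + (b.0 + 0\{a})\{c,d}\{b,d}) → —c→ s2
  s2 = d.d.(rec X. a.c.d.d.X + (b.0 + 0\{a})\{c,d}\{b,d} + (b.0 + 0\{a})\{c,d}\{b,d}) → —d→ s3
  s3 = d.(rec X. a.c.d.d.X + (b.0 + 0\{a})\{c,d}\{b,d} + (b.0 + 0\{a})\{c,d}\{b,d}) → —d→ s0
Reachable graph of Q (4 states):
  t0 = rec X. a.c.d.d.X + (b.0 + 0\{a})\{c,d}\{b,d} → —a→ t1
  t1 = c.d.d.(rec X. a.c.d.d.X + (b.0 + 0\{a})\{c,d}\{b,d}) → —c→ t2
  t2 = d.d.(rec X. a.c.d.d.X + (b.0 + 0\{a})\{c,d}\{b,d}) → —d→ t3
  t3 = d.(rec X. a.c.d.d.X + (b.0 + 0\{a})\{c,d}\{b,d}) → —d→ t0
Partition-refinement fixed point:
  B0 = {s0, t0}
  B1 = {s1, t1}
  B2 = {s2, t2}
  B3 = {s3, t3}
s0 ∈ B0, t0 ∈ B0 → same block
Bisimilar ⇒ trace-equivalent.

trace-equivalent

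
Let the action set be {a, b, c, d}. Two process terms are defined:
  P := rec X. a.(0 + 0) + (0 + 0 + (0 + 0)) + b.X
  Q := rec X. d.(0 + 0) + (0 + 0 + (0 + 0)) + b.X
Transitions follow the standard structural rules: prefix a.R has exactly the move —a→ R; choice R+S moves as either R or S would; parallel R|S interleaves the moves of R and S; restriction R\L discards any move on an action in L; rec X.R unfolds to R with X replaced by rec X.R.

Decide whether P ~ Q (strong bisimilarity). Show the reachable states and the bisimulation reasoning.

P ≁ Q

Reachable graph of P (2 states):
  m0 = rec X. a.(0 + 0) + (0 + 0 + (0 + 0)) + b.X | =a=> m1, =b=> m0
  m1 = 0 + 0 | deadlocked
Reachable graph of Q (2 states):
  n0 = rec X. d.(0 + 0) + (0 + 0 + (0 + 0)) + b.X | =b=> n0, =d=> n1
  n1 = 0 + 0 | deadlocked
Coarsest stable partition (strong bisimilarity classes):
  B0 = {m0}
  B1 = {m1, n1}
  B2 = {n0}
m0 ∈ B0, n0 ∈ B2 → different blocks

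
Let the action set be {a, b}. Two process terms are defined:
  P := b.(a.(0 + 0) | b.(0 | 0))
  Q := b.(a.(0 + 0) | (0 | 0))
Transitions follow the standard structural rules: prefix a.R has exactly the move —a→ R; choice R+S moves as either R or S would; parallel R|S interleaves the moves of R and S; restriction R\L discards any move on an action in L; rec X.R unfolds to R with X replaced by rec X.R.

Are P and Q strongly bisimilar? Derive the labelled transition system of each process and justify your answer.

NO

LTS(P): 5 reachable states
  s0 = b.(a.(0 + 0) | b.(0 | 0)) has moves -b-> s1
  s1 = a.(0 + 0) | b.(0 | 0) has moves -a-> s2, -b-> s3
  s2 = (0 + 0) | b.(0 | 0) has moves -b-> s4
  s3 = a.(0 + 0) | (0 | 0) has moves -a-> s4
  s4 = (0 + 0) | (0 | 0) has moves stopped
LTS(Q): 3 reachable states
  t0 = b.(a.(0 + 0) | (0 | 0)) has moves -b-> t1
  t1 = a.(0 + 0) | (0 | 0) has moves -a-> t2
  t2 = (0 + 0) | (0 | 0) has moves stopped
Coarsest stable partition (strong bisimilarity classes):
  B0 = {s0}
  B1 = {s1}
  B2 = {s3, t1}
  B3 = {s4, t2}
  B4 = {s2}
  B5 = {t0}
s0 ∈ B0, t0 ∈ B5 → different blocks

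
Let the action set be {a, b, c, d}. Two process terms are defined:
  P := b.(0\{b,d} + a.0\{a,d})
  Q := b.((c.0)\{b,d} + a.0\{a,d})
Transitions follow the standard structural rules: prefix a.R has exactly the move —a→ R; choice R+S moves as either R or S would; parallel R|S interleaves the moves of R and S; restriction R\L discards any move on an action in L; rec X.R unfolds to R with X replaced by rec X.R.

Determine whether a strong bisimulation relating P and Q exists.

P's transition system — 3 states:
  p0 = b.(0\{b,d} + a.0\{a,d}) ⊢ --b--▸ p1
  p1 = 0\{b,d} + a.0\{a,d} ⊢ --a--▸ p2
  p2 = 0\{a,d} ⊢ (no moves)
Q's transition system — 4 states:
  q0 = b.((c.0)\{b,d} + a.0\{a,d}) ⊢ --b--▸ q1
  q1 = (c.0)\{b,d} + a.0\{a,d} ⊢ --a--▸ q2, --c--▸ q3
  q2 = 0\{a,d} ⊢ (no moves)
  q3 = 0\{b,d} ⊢ (no moves)
Bisimilarity quotient blocks:
  B0 = {p0}
  B1 = {p1}
  B2 = {p2, q2, q3}
  B3 = {q0}
  B4 = {q1}
p0 ∈ B0, q0 ∈ B3 → different blocks

P ≁ Q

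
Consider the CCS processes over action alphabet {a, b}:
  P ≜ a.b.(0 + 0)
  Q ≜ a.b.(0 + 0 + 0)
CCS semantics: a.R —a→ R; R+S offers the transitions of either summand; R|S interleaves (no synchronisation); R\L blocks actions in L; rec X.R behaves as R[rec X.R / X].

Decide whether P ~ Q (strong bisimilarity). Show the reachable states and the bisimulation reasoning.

YES

Reachable graph of P (3 states):
  u0 = a.b.(0 + 0) | --a--▸ u1
  u1 = b.(0 + 0) | --b--▸ u2
  u2 = 0 + 0 | (no moves)
Reachable graph of Q (3 states):
  v0 = a.b.(0 + 0 + 0) | --a--▸ v1
  v1 = b.(0 + 0 + 0) | --b--▸ v2
  v2 = 0 + 0 + 0 | (no moves)
Partition-refinement fixed point:
  B0 = {u0, v0}
  B1 = {u1, v1}
  B2 = {u2, v2}
u0 ∈ B0, v0 ∈ B0 → same block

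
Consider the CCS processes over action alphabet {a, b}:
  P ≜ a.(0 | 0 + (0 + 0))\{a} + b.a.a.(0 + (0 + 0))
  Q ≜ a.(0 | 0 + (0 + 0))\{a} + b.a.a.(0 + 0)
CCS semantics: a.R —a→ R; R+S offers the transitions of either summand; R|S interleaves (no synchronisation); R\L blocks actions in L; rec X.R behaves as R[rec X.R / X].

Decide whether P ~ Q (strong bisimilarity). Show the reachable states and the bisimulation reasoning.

LTS(P): 5 reachable states
  s0 = a.(0 | 0 + (0 + 0))\{a} + b.a.a.(0 + (0 + 0)) has moves ··a··> s1, ··b··> s2
  s1 = (0 | 0 + (0 + 0))\{a} has moves deadlocked
  s2 = a.a.(0 + (0 + 0)) has moves ··a··> s3
  s3 = a.(0 + (0 + 0)) has moves ··a··> s4
  s4 = 0 + (0 + 0) has moves deadlocked
LTS(Q): 5 reachable states
  t0 = a.(0 | 0 + (0 + 0))\{a} + b.a.a.(0 + 0) has moves ··a··> t1, ··b··> t2
  t1 = (0 | 0 + (0 + 0))\{a} has moves deadlocked
  t2 = a.a.(0 + 0) has moves ··a··> t3
  t3 = a.(0 + 0) has moves ··a··> t4
  t4 = 0 + 0 has moves deadlocked
Bisimilarity quotient blocks:
  B0 = {s0, t0}
  B1 = {s2, t2}
  B2 = {s3, t3}
  B3 = {s1, s4, t1, t4}
s0 ∈ B0, t0 ∈ B0 → same block

bisimilar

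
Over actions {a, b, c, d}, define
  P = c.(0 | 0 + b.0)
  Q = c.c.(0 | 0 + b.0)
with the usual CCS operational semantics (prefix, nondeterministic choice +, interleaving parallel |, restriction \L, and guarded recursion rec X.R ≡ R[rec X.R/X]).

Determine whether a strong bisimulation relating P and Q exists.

P's transition system — 3 states:
  u0 = c.(0 | 0 + b.0) | =c=> u1
  u1 = 0 | 0 + b.0 | =b=> u2
  u2 = 0 | ∅
Q's transition system — 4 states:
  v0 = c.c.(0 | 0 + b.0) | =c=> v1
  v1 = c.(0 | 0 + b.0) | =c=> v2
  v2 = 0 | 0 + b.0 | =b=> v3
  v3 = 0 | ∅
Bisimilarity quotient blocks:
  B0 = {u0, v1}
  B1 = {u1, v2}
  B2 = {u2, v3}
  B3 = {v0}
u0 ∈ B0, v0 ∈ B3 → different blocks

P ≁ Q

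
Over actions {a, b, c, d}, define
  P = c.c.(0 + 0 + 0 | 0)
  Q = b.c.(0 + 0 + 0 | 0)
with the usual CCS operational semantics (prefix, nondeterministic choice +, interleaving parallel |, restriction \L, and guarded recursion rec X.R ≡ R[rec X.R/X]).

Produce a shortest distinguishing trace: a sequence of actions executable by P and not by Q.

Reachable graph of P (3 states):
  s0 = c.c.(0 + 0 + 0 | 0) has moves --c--▸ s1
  s1 = c.(0 + 0 + 0 | 0) has moves --c--▸ s2
  s2 = 0 + 0 + 0 | 0 has moves stopped
Reachable graph of Q (3 states):
  t0 = b.c.(0 + 0 + 0 | 0) has moves --b--▸ t1
  t1 = c.(0 + 0 + 0 | 0) has moves --c--▸ t2
  t2 = 0 + 0 + 0 | 0 has moves stopped
Run σ = ⟨c⟩ on P: start {s0}
  after c @ step 1: {s1}
  ✓ P
Run σ = ⟨c⟩ on Q: start {t0}
  after c @ step 1: ∅  — Q cannot continue

c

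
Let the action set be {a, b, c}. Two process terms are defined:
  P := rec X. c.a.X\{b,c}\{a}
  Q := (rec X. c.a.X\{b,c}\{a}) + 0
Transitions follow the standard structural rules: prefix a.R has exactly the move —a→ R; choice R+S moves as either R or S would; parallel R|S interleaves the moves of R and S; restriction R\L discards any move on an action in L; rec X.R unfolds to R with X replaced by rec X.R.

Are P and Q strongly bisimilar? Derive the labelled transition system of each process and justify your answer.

LTS(P): 3 reachable states
  m0 = rec X. c.a.X\{b,c}\{a} | —c→ m1
  m1 = a.(rec X. c.a.X\{b,c}\{a})\{b,c}\{a} | —a→ m2
  m2 = (rec X. c.a.X\{b,c}\{a})\{b,c}\{a} | deadlocked
LTS(Q): 3 reachable states
  n0 = (rec X. c.a.X\{b,c}\{a}) + 0 | —c→ n1
  n1 = a.(rec X. c.a.X\{b,c}\{a})\{b,c}\{a} | —a→ n2
  n2 = (rec X. c.a.X\{b,c}\{a})\{b,c}\{a} | deadlocked
Partition-refinement fixed point:
  B0 = {m0, n0}
  B1 = {m1, n1}
  B2 = {m2, n2}
m0 ∈ B0, n0 ∈ B0 → same block

P ~ Q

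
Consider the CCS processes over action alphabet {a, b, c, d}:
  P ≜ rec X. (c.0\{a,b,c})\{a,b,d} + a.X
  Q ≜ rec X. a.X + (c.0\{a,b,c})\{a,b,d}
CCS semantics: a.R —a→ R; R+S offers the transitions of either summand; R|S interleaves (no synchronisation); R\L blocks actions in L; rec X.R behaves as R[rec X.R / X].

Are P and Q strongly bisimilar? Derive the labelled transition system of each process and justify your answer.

YES

Reachable graph of P (2 states):
  p0 = rec X. (c.0\{a,b,c})\{a,b,d} + a.X | —a→ p0, —c→ p1
  p1 = 0\{a,b,c}\{a,b,d} | ∅
Reachable graph of Q (2 states):
  q0 = rec X. a.X + (c.0\{a,b,c})\{a,b,d} | —a→ q0, —c→ q1
  q1 = 0\{a,b,c}\{a,b,d} | ∅
Partition-refinement fixed point:
  B0 = {p0, q0}
  B1 = {p1, q1}
p0 ∈ B0, q0 ∈ B0 → same block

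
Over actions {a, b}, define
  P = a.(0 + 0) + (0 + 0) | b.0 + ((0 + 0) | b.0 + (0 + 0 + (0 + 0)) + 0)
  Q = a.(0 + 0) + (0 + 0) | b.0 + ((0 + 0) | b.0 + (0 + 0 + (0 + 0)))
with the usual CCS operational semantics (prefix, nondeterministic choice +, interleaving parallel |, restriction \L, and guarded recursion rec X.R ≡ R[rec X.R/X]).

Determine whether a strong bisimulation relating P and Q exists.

YES

P's transition system — 3 states:
  m0 = a.(0 + 0) + (0 + 0) | b.0 + ((0 + 0) | b.0 + (0 + 0 + (0 + 0)) + 0) → --a--▸ m1, --b--▸ m2
  m1 = 0 + 0 → ·
  m2 = (0 + 0) | 0 → ·
Q's transition system — 3 states:
  n0 = a.(0 + 0) + (0 + 0) | b.0 + ((0 + 0) | b.0 + (0 + 0 + (0 + 0))) → --a--▸ n1, --b--▸ n2
  n1 = 0 + 0 → ·
  n2 = (0 + 0) | 0 → ·
Partition-refinement fixed point:
  B0 = {m0, n0}
  B1 = {m1, m2, n1, n2}
m0 ∈ B0, n0 ∈ B0 → same block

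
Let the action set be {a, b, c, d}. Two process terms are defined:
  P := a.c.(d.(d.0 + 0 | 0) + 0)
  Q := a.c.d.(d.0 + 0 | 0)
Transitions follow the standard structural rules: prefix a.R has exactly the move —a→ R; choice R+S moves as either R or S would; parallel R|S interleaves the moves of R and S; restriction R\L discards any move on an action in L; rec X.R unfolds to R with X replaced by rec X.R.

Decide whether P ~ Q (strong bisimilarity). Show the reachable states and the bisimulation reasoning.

Reachable graph of P (5 states):
  p0 = a.c.(d.(d.0 + 0 | 0) + 0) → -a-> p1
  p1 = c.(d.(d.0 + 0 | 0) + 0) → -c-> p2
  p2 = d.(d.0 + 0 | 0) + 0 → -d-> p3
  p3 = d.0 + 0 | 0 → -d-> p4
  p4 = 0 → (no moves)
Reachable graph of Q (5 states):
  q0 = a.c.d.(d.0 + 0 | 0) → -a-> q1
  q1 = c.d.(d.0 + 0 | 0) → -c-> q2
  q2 = d.(d.0 + 0 | 0) → -d-> q3
  q3 = d.0 + 0 | 0 → -d-> q4
  q4 = 0 → (no moves)
Partition-refinement fixed point:
  B0 = {p0, q0}
  B1 = {p1, q1}
  B2 = {p2, q2}
  B3 = {p3, q3}
  B4 = {p4, q4}
p0 ∈ B0, q0 ∈ B0 → same block

bisimilar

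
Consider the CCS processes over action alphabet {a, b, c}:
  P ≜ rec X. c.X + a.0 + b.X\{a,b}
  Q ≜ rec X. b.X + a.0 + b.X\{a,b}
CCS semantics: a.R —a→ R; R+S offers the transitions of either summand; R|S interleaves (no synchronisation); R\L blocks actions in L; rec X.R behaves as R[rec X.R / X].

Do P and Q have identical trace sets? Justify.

traces(P) ≠ traces(Q) — witness ⟨c⟩

P's transition system — 3 states:
  s0 = rec X. c.X + a.0 + b.X\{a,b} has moves -a-> s1, -b-> s2, -c-> s0
  s1 = 0 has moves ∅
  s2 = (rec X. c.X + a.0 + b.X\{a,b})\{a,b} has moves -c-> s2
Q's transition system — 3 states:
  t0 = rec X. b.X + a.0 + b.X\{a,b} has moves -a-> t1, -b-> t0, -b-> t2
  t1 = 0 has moves ∅
  t2 = (rec X. b.X + a.0 + b.X\{a,b})\{a,b} has moves ∅
Trace ⟨c⟩ through P, begin at {s0}:
  [1] c ⇒ {s0}
  P completes σ.
Trace ⟨c⟩ through Q, begin at {t0}:
  [1] c ⇒ no successor for Q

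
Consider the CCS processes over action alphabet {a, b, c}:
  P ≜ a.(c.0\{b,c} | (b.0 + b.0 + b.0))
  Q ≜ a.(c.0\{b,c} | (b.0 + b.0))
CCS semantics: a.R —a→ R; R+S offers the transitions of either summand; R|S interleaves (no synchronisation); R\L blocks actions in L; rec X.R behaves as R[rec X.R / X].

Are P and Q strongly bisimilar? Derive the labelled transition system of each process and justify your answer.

bisimilar

LTS(P): 5 reachable states
  p0 = a.(c.0\{b,c} | (b.0 + b.0 + b.0)) ⊢ ··a··> p1
  p1 = c.0\{b,c} | (b.0 + b.0 + b.0) ⊢ ··b··> p2, ··c··> p3
  p2 = c.0\{b,c} | 0 ⊢ ··c··> p4
  p3 = 0\{b,c} | (b.0 + b.0 + b.0) ⊢ ··b··> p4
  p4 = 0\{b,c} | 0 ⊢ deadlocked
LTS(Q): 5 reachable states
  q0 = a.(c.0\{b,c} | (b.0 + b.0)) ⊢ ··a··> q1
  q1 = c.0\{b,c} | (b.0 + b.0) ⊢ ··b··> q2, ··c··> q3
  q2 = c.0\{b,c} | 0 ⊢ ··c··> q4
  q3 = 0\{b,c} | (b.0 + b.0) ⊢ ··b··> q4
  q4 = 0\{b,c} | 0 ⊢ deadlocked
Partition-refinement fixed point:
  B0 = {p0, q0}
  B1 = {p1, q1}
  B2 = {p3, q3}
  B3 = {p4, q4}
  B4 = {p2, q2}
p0 ∈ B0, q0 ∈ B0 → same block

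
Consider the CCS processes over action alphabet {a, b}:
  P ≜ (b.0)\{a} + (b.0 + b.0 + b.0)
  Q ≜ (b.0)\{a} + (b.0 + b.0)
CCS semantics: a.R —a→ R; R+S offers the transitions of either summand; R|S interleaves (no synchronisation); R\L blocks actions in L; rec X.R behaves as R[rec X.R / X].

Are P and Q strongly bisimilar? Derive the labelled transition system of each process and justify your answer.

YES

LTS(P): 3 reachable states
  p0 = (b.0)\{a} + (b.0 + b.0 + b.0) | -b-> p1, -b-> p2
  p1 = 0 | ·
  p2 = 0\{a} | ·
LTS(Q): 3 reachable states
  q0 = (b.0)\{a} + (b.0 + b.0) | -b-> q1, -b-> q2
  q1 = 0 | ·
  q2 = 0\{a} | ·
Coarsest stable partition (strong bisimilarity classes):
  B0 = {p0, q0}
  B1 = {p1, p2, q1, q2}
p0 ∈ B0, q0 ∈ B0 → same block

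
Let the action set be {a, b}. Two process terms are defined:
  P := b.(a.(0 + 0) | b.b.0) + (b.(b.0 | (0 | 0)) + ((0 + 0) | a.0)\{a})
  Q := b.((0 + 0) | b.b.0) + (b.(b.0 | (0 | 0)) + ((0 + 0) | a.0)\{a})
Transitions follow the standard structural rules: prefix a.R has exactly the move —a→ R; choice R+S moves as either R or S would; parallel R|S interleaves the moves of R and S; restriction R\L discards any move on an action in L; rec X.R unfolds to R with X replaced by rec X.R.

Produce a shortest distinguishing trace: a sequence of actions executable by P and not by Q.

ba

Reachable graph of P (9 states):
  u0 = b.(a.(0 + 0) | b.b.0) + (b.(b.0 | (0 | 0)) + ((0 + 0) | a.0)\{a}) ⊢ --b--▸ u1, --b--▸ u2
  u1 = a.(0 + 0) | b.b.0 ⊢ --a--▸ u3, --b--▸ u4
  u2 = b.0 | (0 | 0) ⊢ --b--▸ u5
  u3 = (0 + 0) | b.b.0 ⊢ --b--▸ u6
  u4 = a.(0 + 0) | b.0 ⊢ --a--▸ u6, --b--▸ u7
  u5 = 0 | (0 | 0) ⊢ deadlocked
  u6 = (0 + 0) | b.0 ⊢ --b--▸ u8
  u7 = a.(0 + 0) | 0 ⊢ --a--▸ u8
  u8 = (0 + 0) | 0 ⊢ deadlocked
Reachable graph of Q (6 states):
  v0 = b.((0 + 0) | b.b.0) + (b.(b.0 | (0 | 0)) + ((0 + 0) | a.0)\{a}) ⊢ --b--▸ v1, --b--▸ v2
  v1 = (0 + 0) | b.b.0 ⊢ --b--▸ v3
  v2 = b.0 | (0 | 0) ⊢ --b--▸ v4
  v3 = (0 + 0) | b.0 ⊢ --b--▸ v5
  v4 = 0 | (0 | 0) ⊢ deadlocked
  v5 = (0 + 0) | 0 ⊢ deadlocked
Run σ = ⟨ba⟩ on P: start {u0}
  [1] b ⇒ {u1, u2}
  [2] a ⇒ {u3}
  — P admits the full trace.
Run σ = ⟨ba⟩ on Q: start {v0}
  [1] b ⇒ {v1, v2}
  [2] a ⇒ no successor for Q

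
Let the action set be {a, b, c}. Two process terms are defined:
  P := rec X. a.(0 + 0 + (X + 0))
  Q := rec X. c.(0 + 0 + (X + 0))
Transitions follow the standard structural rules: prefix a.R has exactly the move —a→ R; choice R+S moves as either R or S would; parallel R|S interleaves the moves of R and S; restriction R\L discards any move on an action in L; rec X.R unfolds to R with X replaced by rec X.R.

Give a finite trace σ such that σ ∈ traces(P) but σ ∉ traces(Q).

a

LTS(P): 2 reachable states
  p0 = rec X. a.(0 + 0 + (X + 0)) ⊢ -a-> p1
  p1 = 0 + 0 + ((rec X. a.(0 + 0 + (X + 0))) + 0) ⊢ -a-> p1
LTS(Q): 2 reachable states
  q0 = rec X. c.(0 + 0 + (X + 0)) ⊢ -c-> q1
  q1 = 0 + 0 + ((rec X. c.(0 + 0 + (X + 0))) + 0) ⊢ -c-> q1
Executing a from P (initial set {p0}):
  after a @ step 1: {p1}
  ✓ P
Executing a from Q (initial set {q0}):
  after a @ step 1: no successor for Q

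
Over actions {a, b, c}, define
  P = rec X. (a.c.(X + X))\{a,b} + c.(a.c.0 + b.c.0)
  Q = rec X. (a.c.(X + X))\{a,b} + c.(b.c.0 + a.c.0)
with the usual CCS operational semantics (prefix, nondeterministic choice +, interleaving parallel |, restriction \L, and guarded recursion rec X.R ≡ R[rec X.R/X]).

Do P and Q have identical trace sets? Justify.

trace-equivalent

LTS(P): 4 reachable states
  u0 = rec X. (a.c.(X + X))\{a,b} + c.(a.c.0 + b.c.0) | -c-> u1
  u1 = a.c.0 + b.c.0 | -a-> u2, -b-> u2
  u2 = c.0 | -c-> u3
  u3 = 0 | deadlocked
LTS(Q): 4 reachable states
  v0 = rec X. (a.c.(X + X))\{a,b} + c.(b.c.0 + a.c.0) | -c-> v1
  v1 = b.c.0 + a.c.0 | -a-> v2, -b-> v2
  v2 = c.0 | -c-> v3
  v3 = 0 | deadlocked
Partition-refinement fixed point:
  B0 = {u0, v0}
  B1 = {u1, v1}
  B2 = {u2, v2}
  B3 = {u3, v3}
u0 ∈ B0, v0 ∈ B0 → same block
Bisimilar ⇒ trace-equivalent.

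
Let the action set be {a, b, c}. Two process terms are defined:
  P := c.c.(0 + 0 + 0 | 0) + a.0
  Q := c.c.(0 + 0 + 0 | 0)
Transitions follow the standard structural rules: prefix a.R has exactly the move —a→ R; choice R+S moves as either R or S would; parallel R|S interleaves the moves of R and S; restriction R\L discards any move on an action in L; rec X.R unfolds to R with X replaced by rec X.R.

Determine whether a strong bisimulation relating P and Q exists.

P's transition system — 4 states:
  m0 = c.c.(0 + 0 + 0 | 0) + a.0 has moves ··a··> m1, ··c··> m2
  m1 = 0 has moves (no moves)
  m2 = c.(0 + 0 + 0 | 0) has moves ··c··> m3
  m3 = 0 + 0 + 0 | 0 has moves (no moves)
Q's transition system — 3 states:
  n0 = c.c.(0 + 0 + 0 | 0) has moves ··c··> n1
  n1 = c.(0 + 0 + 0 | 0) has moves ··c··> n2
  n2 = 0 + 0 + 0 | 0 has moves (no moves)
Bisimilarity quotient blocks:
  B0 = {m0}
  B1 = {m2, n1}
  B2 = {m1, m3, n2}
  B3 = {n0}
m0 ∈ B0, n0 ∈ B3 → different blocks

NO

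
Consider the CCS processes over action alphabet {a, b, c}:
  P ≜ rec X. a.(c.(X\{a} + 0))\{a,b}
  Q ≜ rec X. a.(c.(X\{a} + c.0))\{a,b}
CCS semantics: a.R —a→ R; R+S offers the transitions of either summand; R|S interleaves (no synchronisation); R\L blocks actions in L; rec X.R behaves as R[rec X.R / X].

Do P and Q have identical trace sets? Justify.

LTS(P): 3 reachable states
  m0 = rec X. a.(c.(X\{a} + 0))\{a,b} | ··a··> m1
  m1 = (c.((rec X. a.(c.(X\{a} + 0))\{a,b})\{a} + 0))\{a,b} | ··c··> m2
  m2 = ((rec X. a.(c.(X\{a} + 0))\{a,b})\{a} + 0)\{a,b} | stopped
LTS(Q): 4 reachable states
  n0 = rec X. a.(c.(X\{a} + c.0))\{a,b} | ··a··> n1
  n1 = (c.((rec X. a.(c.(X\{a} + c.0))\{a,b})\{a} + c.0))\{a,b} | ··c··> n2
  n2 = ((rec X. a.(c.(X\{a} + c.0))\{a,b})\{a} + c.0)\{a,b} | ··c··> n3
  n3 = 0\{a,b} | stopped
Executing acc from Q (initial set {n0}):
  step 1 (a): {n1}
  step 2 (c): {n2}
  step 3 (c): {n3}
  — Q admits the full trace.
Executing acc from P (initial set {m0}):
  step 1 (a): {m1}
  step 2 (c): {m2}
  step 3 (c): ∅  — P cannot continue

traces(P) ≠ traces(Q) — witness ⟨acc⟩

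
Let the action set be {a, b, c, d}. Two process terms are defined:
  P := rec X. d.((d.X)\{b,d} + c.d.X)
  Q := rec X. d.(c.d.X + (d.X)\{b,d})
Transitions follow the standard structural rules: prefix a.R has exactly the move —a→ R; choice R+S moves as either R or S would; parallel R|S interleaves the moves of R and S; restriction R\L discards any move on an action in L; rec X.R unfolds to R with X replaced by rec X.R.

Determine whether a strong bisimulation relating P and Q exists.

Reachable graph of P (3 states):
  u0 = rec X. d.((d.X)\{b,d} + c.d.X) has moves —d→ u1
  u1 = (d.(rec X. d.((d.X)\{b,d} + c.d.X)))\{b,d} + c.d.(rec X. d.((d.X)\{b,d} + c.d.X)) has moves —c→ u2
  u2 = d.(rec X. d.((d.X)\{b,d} + c.d.X)) has moves —d→ u0
Reachable graph of Q (3 states):
  v0 = rec X. d.(c.d.X + (d.X)\{b,d}) has moves —d→ v1
  v1 = c.d.(rec X. d.(c.d.X + (d.X)\{b,d})) + (d.(rec X. d.(c.d.X + (d.X)\{b,d})))\{b,d} has moves —c→ v2
  v2 = d.(rec X. d.(c.d.X + (d.X)\{b,d})) has moves —d→ v0
Coarsest stable partition (strong bisimilarity classes):
  B0 = {u0, v0}
  B1 = {u1, v1}
  B2 = {u2, v2}
u0 ∈ B0, v0 ∈ B0 → same block

bisimilar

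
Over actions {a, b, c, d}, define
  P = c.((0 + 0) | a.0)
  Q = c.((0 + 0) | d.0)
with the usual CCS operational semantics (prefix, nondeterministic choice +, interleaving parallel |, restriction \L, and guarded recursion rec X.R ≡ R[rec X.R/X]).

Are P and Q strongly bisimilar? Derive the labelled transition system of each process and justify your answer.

P ≁ Q

Reachable graph of P (3 states):
  s0 = c.((0 + 0) | a.0) | --c--▸ s1
  s1 = (0 + 0) | a.0 | --a--▸ s2
  s2 = (0 + 0) | 0 | (no moves)
Reachable graph of Q (3 states):
  t0 = c.((0 + 0) | d.0) | --c--▸ t1
  t1 = (0 + 0) | d.0 | --d--▸ t2
  t2 = (0 + 0) | 0 | (no moves)
Coarsest stable partition (strong bisimilarity classes):
  B0 = {s0}
  B1 = {s1}
  B2 = {s2, t2}
  B3 = {t0}
  B4 = {t1}
s0 ∈ B0, t0 ∈ B3 → different blocks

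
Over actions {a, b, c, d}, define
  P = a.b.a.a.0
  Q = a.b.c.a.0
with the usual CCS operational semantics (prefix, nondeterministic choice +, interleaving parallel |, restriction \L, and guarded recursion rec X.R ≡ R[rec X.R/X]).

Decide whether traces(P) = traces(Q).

LTS(P): 5 reachable states
  u0 = a.b.a.a.0 ⊢ —a→ u1
  u1 = b.a.a.0 ⊢ —b→ u2
  u2 = a.a.0 ⊢ —a→ u3
  u3 = a.0 ⊢ —a→ u4
  u4 = 0 ⊢ (no moves)
LTS(Q): 5 reachable states
  v0 = a.b.c.a.0 ⊢ —a→ v1
  v1 = b.c.a.0 ⊢ —b→ v2
  v2 = c.a.0 ⊢ —c→ v3
  v3 = a.0 ⊢ —a→ v4
  v4 = 0 ⊢ (no moves)
Executing aba from P (initial set {u0}):
  [1] a ⇒ {u1}
  [2] b ⇒ {u2}
  [3] a ⇒ {u3}
  P completes σ.
Executing aba from Q (initial set {v0}):
  [1] a ⇒ {v1}
  [2] b ⇒ {v2}
  [3] a ⇒ ∅  — Q cannot continue

trace-distinct — witness ⟨aba⟩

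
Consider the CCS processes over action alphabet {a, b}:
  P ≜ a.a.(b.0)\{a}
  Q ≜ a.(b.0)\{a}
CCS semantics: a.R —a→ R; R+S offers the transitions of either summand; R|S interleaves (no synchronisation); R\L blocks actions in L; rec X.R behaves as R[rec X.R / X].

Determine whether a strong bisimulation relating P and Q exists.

P's transition system — 4 states:
  s0 = a.a.(b.0)\{a} | =a=> s1
  s1 = a.(b.0)\{a} | =a=> s2
  s2 = (b.0)\{a} | =b=> s3
  s3 = 0\{a} | stopped
Q's transition system — 3 states:
  t0 = a.(b.0)\{a} | =a=> t1
  t1 = (b.0)\{a} | =b=> t2
  t2 = 0\{a} | stopped
Bisimilarity quotient blocks:
  B0 = {s0}
  B1 = {s1, t0}
  B2 = {s2, t1}
  B3 = {s3, t2}
s0 ∈ B0, t0 ∈ B1 → different blocks

P ≁ Q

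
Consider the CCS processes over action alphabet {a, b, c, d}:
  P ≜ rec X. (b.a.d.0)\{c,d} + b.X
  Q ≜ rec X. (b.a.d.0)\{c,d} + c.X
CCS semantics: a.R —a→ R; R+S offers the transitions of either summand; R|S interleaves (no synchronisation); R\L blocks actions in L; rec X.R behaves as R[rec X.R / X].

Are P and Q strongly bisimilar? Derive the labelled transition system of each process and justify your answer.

LTS(P): 3 reachable states
  u0 = rec X. (b.a.d.0)\{c,d} + b.X → ··b··> u0, ··b··> u1
  u1 = (a.d.0)\{c,d} → ··a··> u2
  u2 = (d.0)\{c,d} → ·
LTS(Q): 3 reachable states
  v0 = rec X. (b.a.d.0)\{c,d} + c.X → ··b··> v1, ··c··> v0
  v1 = (a.d.0)\{c,d} → ··a··> v2
  v2 = (d.0)\{c,d} → ·
Partition-refinement fixed point:
  B0 = {u0}
  B1 = {u1, v1}
  B2 = {u2, v2}
  B3 = {v0}
u0 ∈ B0, v0 ∈ B3 → different blocks

P ≁ Q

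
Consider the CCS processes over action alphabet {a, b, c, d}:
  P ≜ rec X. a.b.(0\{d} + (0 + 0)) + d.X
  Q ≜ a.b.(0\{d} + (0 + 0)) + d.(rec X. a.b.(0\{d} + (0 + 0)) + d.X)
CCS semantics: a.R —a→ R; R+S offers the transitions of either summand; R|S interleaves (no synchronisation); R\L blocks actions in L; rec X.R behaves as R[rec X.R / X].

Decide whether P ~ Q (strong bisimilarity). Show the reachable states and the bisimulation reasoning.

P ~ Q

LTS(P): 3 reachable states
  s0 = rec X. a.b.(0\{d} + (0 + 0)) + d.X has moves —a→ s1, —d→ s0
  s1 = b.(0\{d} + (0 + 0)) has moves —b→ s2
  s2 = 0\{d} + (0 + 0) has moves ·
LTS(Q): 4 reachable states
  t0 = a.b.(0\{d} + (0 + 0)) + d.(rec X. a.b.(0\{d} + (0 + 0)) + d.X) has moves —a→ t1, —d→ t2
  t1 = b.(0\{d} + (0 + 0)) has moves —b→ t3
  t2 = rec X. a.b.(0\{d} + (0 + 0)) + d.X has moves —a→ t1, —d→ t2
  t3 = 0\{d} + (0 + 0) has moves ·
Bisimilarity quotient blocks:
  B0 = {s0, t0, t2}
  B1 = {s1, t1}
  B2 = {s2, t3}
s0 ∈ B0, t0 ∈ B0 → same block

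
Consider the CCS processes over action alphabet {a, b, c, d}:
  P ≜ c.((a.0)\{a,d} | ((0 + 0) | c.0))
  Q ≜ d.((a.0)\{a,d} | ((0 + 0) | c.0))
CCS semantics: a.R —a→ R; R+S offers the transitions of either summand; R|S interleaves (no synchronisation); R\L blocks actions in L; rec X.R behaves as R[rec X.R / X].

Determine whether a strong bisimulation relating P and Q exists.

Reachable graph of P (3 states):
  m0 = c.((a.0)\{a,d} | ((0 + 0) | c.0)) | -c-> m1
  m1 = (a.0)\{a,d} | ((0 + 0) | c.0) | -c-> m2
  m2 = (a.0)\{a,d} | ((0 + 0) | 0) | stopped
Reachable graph of Q (3 states):
  n0 = d.((a.0)\{a,d} | ((0 + 0) | c.0)) | -d-> n1
  n1 = (a.0)\{a,d} | ((0 + 0) | c.0) | -c-> n2
  n2 = (a.0)\{a,d} | ((0 + 0) | 0) | stopped
Partition-refinement fixed point:
  B0 = {m0}
  B1 = {m1, n1}
  B2 = {m2, n2}
  B3 = {n0}
m0 ∈ B0, n0 ∈ B3 → different blocks

P ≁ Q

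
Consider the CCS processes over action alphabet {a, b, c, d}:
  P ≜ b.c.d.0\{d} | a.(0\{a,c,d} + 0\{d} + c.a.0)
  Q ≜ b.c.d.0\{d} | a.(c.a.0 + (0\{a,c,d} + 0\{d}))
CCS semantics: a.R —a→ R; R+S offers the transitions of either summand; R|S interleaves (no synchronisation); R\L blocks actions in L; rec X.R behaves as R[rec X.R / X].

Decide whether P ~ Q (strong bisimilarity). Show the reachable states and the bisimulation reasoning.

bisimilar

P's transition system — 16 states:
  u0 = b.c.d.0\{d} | a.(0\{a,c,d} + 0\{d} + c.a.0) | -a-> u1, -b-> u2
  u1 = b.c.d.0\{d} | (0\{a,c,d} + 0\{d} + c.a.0) | -b-> u3, -c-> u4
  u2 = c.d.0\{d} | a.(0\{a,c,d} + 0\{d} + c.a.0) | -a-> u3, -c-> u5
  u3 = c.d.0\{d} | (0\{a,c,d} + 0\{d} + c.a.0) | -c-> u6, -c-> u7
  u4 = b.c.d.0\{d} | a.0 | -a-> u8, -b-> u6
  u5 = d.0\{d} | a.(0\{a,c,d} + 0\{d} + c.a.0) | -a-> u7, -d-> u9
  u6 = c.d.0\{d} | a.0 | -a-> u10, -c-> u11
  u7 = d.0\{d} | (0\{a,c,d} + 0\{d} + c.a.0) | -c-> u11, -d-> u12
  u8 = b.c.d.0\{d} | 0 | -b-> u10
  u9 = 0\{d} | a.(0\{a,c,d} + 0\{d} + c.a.0) | -a-> u12
  u10 = c.d.0\{d} | 0 | -c-> u13
  u11 = d.0\{d} | a.0 | -a-> u13, -d-> u14
  u12 = 0\{d} | (0\{a,c,d} + 0\{d} + c.a.0) | -c-> u14
  u13 = d.0\{d} | 0 | -d-> u15
  u14 = 0\{d} | a.0 | -a-> u15
  u15 = 0\{d} | 0 | (no moves)
Q's transition system — 16 states:
  v0 = b.c.d.0\{d} | a.(c.a.0 + (0\{a,c,d} + 0\{d})) | -a-> v1, -b-> v2
  v1 = b.c.d.0\{d} | (c.a.0 + (0\{a,c,d} + 0\{d})) | -b-> v3, -c-> v4
  v2 = c.d.0\{d} | a.(c.a.0 + (0\{a,c,d} + 0\{d})) | -a-> v3, -c-> v5
  v3 = c.d.0\{d} | (c.a.0 + (0\{a,c,d} + 0\{d})) | -c-> v6, -c-> v7
  v4 = b.c.d.0\{d} | a.0 | -a-> v8, -b-> v6
  v5 = d.0\{d} | a.(c.a.0 + (0\{a,c,d} + 0\{d})) | -a-> v7, -d-> v9
  v6 = c.d.0\{d} | a.0 | -a-> v10, -c-> v11
  v7 = d.0\{d} | (c.a.0 + (0\{a,c,d} + 0\{d})) | -c-> v11, -d-> v12
  v8 = b.c.d.0\{d} | 0 | -b-> v10
  v9 = 0\{d} | a.(c.a.0 + (0\{a,c,d} + 0\{d})) | -a-> v12
  v10 = c.d.0\{d} | 0 | -c-> v13
  v11 = d.0\{d} | a.0 | -a-> v13, -d-> v14
  v12 = 0\{d} | (c.a.0 + (0\{a,c,d} + 0\{d})) | -c-> v14
  v13 = d.0\{d} | 0 | -d-> v15
  v14 = 0\{d} | a.0 | -a-> v15
  v15 = 0\{d} | 0 | (no moves)
Coarsest stable partition (strong bisimilarity classes):
  B0 = {u0, v0}
  B1 = {u2, v2}
  B2 = {u3, v3}
  B3 = {u6, v6}
  B4 = {u10, v10}
  B5 = {u13, v13}
  B6 = {u15, v15}
  B7 = {u11, v11}
  B8 = {u14, v14}
  B9 = {u7, v7}
  B10 = {u12, v12}
  B11 = {u5, v5}
  B12 = {u9, v9}
  B13 = {u1, v1}
  B14 = {u4, v4}
  B15 = {u8, v8}
u0 ∈ B0, v0 ∈ B0 → same block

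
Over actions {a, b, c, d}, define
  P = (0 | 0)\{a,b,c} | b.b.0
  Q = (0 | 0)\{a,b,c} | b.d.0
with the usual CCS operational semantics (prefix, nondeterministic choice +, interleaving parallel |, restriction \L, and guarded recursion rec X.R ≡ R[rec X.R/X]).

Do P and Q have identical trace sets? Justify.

P's transition system — 3 states:
  p0 = (0 | 0)\{a,b,c} | b.b.0 | =b=> p1
  p1 = (0 | 0)\{a,b,c} | b.0 | =b=> p2
  p2 = (0 | 0)\{a,b,c} | 0 | ∅
Q's transition system — 3 states:
  q0 = (0 | 0)\{a,b,c} | b.d.0 | =b=> q1
  q1 = (0 | 0)\{a,b,c} | d.0 | =d=> q2
  q2 = (0 | 0)\{a,b,c} | 0 | ∅
Executing bb from P (initial set {p0}):
  step 1 (b): {p1}
  step 2 (b): {p2}
  — P admits the full trace.
Executing bb from Q (initial set {q0}):
  step 1 (b): {q1}
  step 2 (b): ∅  — Q cannot continue

trace-distinct — witness ⟨bb⟩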